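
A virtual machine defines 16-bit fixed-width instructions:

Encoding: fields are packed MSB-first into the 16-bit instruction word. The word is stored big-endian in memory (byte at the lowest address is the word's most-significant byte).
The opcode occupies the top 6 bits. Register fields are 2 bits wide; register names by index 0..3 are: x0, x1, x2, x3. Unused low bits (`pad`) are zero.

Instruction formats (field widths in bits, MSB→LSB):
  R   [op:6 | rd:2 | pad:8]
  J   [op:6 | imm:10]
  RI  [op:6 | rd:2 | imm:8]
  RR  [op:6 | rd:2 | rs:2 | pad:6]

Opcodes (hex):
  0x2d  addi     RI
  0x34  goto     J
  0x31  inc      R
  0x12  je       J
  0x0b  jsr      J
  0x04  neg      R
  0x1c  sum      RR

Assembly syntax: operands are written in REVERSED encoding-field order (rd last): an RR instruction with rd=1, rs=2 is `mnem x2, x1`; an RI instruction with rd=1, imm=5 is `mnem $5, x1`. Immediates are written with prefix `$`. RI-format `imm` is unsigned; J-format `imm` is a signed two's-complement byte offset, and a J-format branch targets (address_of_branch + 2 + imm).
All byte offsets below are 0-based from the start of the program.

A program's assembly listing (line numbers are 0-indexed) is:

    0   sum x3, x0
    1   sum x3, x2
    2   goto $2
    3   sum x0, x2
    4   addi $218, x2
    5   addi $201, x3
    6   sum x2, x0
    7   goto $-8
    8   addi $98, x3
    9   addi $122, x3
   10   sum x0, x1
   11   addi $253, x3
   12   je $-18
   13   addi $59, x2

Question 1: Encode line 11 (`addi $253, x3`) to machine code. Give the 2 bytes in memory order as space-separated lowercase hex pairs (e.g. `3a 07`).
b7 fd

line 11 (addi): pack op=0x2d:6|rd=3:2|imm=253:8 = 0xb7fd; big→ b7 fd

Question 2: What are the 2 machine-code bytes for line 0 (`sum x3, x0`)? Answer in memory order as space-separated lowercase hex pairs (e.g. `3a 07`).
70 c0

line 0 (sum): pack op=0x1c:6|rd=0:2|rs=3:2|pad=0:6 = 0x70c0; big→ 70 c0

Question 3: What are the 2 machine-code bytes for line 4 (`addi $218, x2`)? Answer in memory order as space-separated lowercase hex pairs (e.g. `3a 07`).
b6 da

line 4 (addi): pack op=0x2d:6|rd=2:2|imm=218:8 = 0xb6da; big→ b6 da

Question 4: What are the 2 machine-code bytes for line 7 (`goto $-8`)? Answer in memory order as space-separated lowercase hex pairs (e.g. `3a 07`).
L7: goto op=0x34:6|imm=-8:10 ⇒ 0xd3f8 ⇒ big d3 f8

d3 f8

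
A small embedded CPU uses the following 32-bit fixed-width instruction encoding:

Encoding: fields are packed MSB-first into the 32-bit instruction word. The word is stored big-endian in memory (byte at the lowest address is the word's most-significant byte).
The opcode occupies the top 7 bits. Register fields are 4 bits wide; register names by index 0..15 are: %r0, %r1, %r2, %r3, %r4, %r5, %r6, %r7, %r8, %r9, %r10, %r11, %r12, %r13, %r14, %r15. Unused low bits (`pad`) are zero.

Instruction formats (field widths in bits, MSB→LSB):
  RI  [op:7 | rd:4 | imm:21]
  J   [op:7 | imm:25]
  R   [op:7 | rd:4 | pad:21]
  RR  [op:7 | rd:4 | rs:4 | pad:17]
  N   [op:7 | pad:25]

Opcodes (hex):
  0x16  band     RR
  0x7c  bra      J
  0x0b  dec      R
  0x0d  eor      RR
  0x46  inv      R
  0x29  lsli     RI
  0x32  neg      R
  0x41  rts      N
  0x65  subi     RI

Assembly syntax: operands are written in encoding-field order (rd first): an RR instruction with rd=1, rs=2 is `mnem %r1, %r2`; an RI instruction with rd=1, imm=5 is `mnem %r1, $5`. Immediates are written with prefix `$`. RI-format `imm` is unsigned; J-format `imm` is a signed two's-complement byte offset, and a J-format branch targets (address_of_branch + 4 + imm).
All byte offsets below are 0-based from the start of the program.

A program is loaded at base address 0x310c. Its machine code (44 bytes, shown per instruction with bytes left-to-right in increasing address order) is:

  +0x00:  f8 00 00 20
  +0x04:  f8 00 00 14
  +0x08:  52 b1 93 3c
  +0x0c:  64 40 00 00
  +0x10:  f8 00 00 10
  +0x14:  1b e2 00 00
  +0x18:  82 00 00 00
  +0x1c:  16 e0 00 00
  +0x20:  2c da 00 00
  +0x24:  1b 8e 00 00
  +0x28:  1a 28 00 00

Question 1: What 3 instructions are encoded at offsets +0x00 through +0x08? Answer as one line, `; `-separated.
bra $32; bra $20; lsli %r5, $1151804

[00] f8 00 00 20 → 0xf8000020
  op=0xf8000020>>25=0x7c ⇒ bra (J)
  imm: (w>>0)&0x1ffffff=0x20 → $32
[04] f8 00 00 14 → 0xf8000014
  op=0xf8000014>>25=0x7c ⇒ bra (J)
  imm: (w>>0)&0x1ffffff=0x14 → $20
[08] 52 b1 93 3c → 0x52b1933c
  op=0x52b1933c>>25=0x29 ⇒ lsli (RI)
  rd: (w>>21)&0xf=0x5 → %r5
  imm: (w>>0)&0x1fffff=0x11933c → $1151804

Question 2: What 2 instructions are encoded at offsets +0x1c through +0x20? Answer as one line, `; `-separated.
dec %r7; band %r6, %r13

+0x1c: 16 e0 00 00 ⇒ word 0x16e00000 (big)
  top 7b → 0xb → dec [R]
  [24:21] rd=7 = %r7
+0x20: 2c da 00 00 ⇒ word 0x2cda0000 (big)
  top 7b → 0x16 → band [RR]
  [24:21] rd=6 = %r6
  [20:17] rs=13 = %r13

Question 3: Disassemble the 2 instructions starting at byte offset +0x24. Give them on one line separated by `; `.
@+24  big-endian(1b 8e 00 00) = 0x1b8e0000
  opcode bits[31:25]=0xd: eor/RR
  rd@[24:21]=0xc ⇒ %r12
  rs@[20:17]=0x7 ⇒ %r7
@+28  big-endian(1a 28 00 00) = 0x1a280000
  opcode bits[31:25]=0xd: eor/RR
  rd@[24:21]=0x1 ⇒ %r1
  rs@[20:17]=0x4 ⇒ %r4

eor %r12, %r7; eor %r1, %r4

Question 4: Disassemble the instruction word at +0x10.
@+10  big-endian(f8 00 00 10) = 0xf8000010
  top 7b → 0x7c → bra [J]
  imm@[24:0]=0x10 ⇒ $16

bra $16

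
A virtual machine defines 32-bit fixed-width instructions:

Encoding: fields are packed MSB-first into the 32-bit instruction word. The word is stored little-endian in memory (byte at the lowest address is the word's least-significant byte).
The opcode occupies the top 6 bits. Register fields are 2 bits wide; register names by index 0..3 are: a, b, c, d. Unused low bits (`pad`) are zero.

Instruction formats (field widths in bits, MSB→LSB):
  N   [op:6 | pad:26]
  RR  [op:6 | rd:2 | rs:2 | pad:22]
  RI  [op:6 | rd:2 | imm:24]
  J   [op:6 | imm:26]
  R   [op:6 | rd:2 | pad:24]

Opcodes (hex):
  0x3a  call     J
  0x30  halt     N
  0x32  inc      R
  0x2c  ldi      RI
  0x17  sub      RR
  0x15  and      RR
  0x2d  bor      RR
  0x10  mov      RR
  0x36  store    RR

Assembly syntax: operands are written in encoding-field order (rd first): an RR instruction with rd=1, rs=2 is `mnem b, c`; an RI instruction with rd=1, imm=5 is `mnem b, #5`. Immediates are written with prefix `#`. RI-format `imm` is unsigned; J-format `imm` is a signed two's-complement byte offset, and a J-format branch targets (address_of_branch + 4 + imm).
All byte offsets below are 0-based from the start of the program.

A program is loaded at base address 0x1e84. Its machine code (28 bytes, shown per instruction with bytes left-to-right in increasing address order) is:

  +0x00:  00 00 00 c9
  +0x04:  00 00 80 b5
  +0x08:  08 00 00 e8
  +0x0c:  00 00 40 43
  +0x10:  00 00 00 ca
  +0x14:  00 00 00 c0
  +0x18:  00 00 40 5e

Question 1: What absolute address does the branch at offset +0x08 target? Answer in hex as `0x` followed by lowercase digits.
0x1e98

off 0x08: read 08 00 00 e8 as little → 0xe8000008
  top 6b → 0x3a → call [J]
  imm@[25:0]=0x8 ⇒ #8
  target = base 0x1e84 + off 0x08 + 4 + imm 8 = 0x1e98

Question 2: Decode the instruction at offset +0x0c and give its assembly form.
@+0c  little-endian(00 00 40 43) = 0x43400000
  op=0x43400000>>26=0x10 ⇒ mov (RR)
  rd: (w>>24)&0x3=0x3 → d
  rs: (w>>22)&0x3=0x1 → b

mov d, b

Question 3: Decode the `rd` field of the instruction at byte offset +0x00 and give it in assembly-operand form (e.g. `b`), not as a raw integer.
b

@+00  little-endian(00 00 00 c9) = 0xc9000000
  op=0xc9000000>>26=0x32 ⇒ inc (R)
  rd: (w>>24)&0x3=0x1 → b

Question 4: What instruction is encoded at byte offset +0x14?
[14] 00 00 00 c0 → 0xc0000000
  top 6b → 0x30 → halt [N]

halt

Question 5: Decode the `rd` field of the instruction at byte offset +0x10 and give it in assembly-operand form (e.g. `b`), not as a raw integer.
c

+0x10: 00 00 00 ca ⇒ word 0xca000000 (little)
  opcode bits[31:26]=0x32: inc/R
  [25:24] rd=2 = c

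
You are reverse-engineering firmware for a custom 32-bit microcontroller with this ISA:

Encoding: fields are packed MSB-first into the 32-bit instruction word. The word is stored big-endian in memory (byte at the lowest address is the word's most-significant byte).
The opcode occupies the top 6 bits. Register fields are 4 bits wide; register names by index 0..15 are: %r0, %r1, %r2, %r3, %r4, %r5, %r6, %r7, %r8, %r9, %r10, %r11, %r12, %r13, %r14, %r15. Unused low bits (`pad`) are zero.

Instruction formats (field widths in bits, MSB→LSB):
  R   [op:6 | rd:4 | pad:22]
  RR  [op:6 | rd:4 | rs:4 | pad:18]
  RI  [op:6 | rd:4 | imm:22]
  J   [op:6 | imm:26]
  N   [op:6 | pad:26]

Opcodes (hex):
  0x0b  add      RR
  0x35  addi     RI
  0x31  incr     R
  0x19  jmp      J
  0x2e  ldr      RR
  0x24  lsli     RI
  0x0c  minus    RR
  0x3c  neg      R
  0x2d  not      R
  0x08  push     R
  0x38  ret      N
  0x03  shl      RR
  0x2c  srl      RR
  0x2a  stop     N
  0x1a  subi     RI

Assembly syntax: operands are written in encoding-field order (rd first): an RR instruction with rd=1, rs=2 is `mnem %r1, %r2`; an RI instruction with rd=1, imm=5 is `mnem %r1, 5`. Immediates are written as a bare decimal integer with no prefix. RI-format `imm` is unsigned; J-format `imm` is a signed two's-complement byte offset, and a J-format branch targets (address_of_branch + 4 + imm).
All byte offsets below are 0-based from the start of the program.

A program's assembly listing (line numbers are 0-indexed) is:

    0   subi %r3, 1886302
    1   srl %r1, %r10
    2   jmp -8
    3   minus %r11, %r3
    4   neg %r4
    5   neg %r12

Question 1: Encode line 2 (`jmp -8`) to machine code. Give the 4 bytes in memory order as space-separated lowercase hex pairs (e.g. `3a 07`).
2. jmp fields op=0x19:6|imm=-8:26 → word 67fffff8h → 67 ff ff f8

67 ff ff f8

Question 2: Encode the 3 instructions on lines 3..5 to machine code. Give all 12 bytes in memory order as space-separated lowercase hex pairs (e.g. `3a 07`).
L3: minus op=0xc:6|rd=11:4|rs=3:4|pad=0:18 ⇒ 0x32cc0000 ⇒ big 32 cc 00 00
L4: neg op=0x3c:6|rd=4:4|pad=0:22 ⇒ 0xf1000000 ⇒ big f1 00 00 00
L5: neg op=0x3c:6|rd=12:4|pad=0:22 ⇒ 0xf3000000 ⇒ big f3 00 00 00

32 cc 00 00 f1 00 00 00 f3 00 00 00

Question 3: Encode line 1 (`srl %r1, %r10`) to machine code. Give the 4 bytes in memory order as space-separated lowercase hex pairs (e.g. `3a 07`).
b0 68 00 00

line 1 (srl): pack op=0x2c:6|rd=1:4|rs=10:4|pad=0:18 = 0xb0680000; big→ b0 68 00 00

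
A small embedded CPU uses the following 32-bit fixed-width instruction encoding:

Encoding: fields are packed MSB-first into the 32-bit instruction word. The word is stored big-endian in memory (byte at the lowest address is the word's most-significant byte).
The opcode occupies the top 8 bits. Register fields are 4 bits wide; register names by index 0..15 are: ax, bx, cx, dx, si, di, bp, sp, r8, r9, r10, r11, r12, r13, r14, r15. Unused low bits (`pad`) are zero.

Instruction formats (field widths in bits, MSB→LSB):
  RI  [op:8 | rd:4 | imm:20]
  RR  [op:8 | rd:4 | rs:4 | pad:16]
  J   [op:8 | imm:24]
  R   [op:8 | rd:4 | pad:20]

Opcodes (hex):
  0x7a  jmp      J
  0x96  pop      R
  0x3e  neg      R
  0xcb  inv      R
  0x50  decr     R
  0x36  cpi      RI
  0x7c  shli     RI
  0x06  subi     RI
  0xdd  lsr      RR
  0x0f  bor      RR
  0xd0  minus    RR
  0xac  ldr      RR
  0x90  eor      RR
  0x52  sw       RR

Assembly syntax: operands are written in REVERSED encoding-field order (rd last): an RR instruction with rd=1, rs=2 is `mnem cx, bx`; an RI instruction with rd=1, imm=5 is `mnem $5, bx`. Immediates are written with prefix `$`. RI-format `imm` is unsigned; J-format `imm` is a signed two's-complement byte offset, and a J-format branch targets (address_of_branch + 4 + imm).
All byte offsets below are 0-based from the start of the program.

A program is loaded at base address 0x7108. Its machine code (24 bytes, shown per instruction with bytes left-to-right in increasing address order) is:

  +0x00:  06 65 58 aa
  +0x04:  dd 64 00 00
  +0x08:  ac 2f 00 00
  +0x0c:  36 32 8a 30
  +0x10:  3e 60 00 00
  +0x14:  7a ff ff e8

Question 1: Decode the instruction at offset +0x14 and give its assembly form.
[14] 7a ff ff e8 → 0x7affffe8
  top 8b → 0x7a → jmp [J]
  imm: (w>>0)&0xffffff=0xffffe8 (s24→-24) → $-24

jmp $-24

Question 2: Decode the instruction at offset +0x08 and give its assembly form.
+0x08: ac 2f 00 00 ⇒ word 0xac2f0000 (big)
  opcode bits[31:24]=0xac: ldr/RR
  rd@[23:20]=0x2 ⇒ cx
  rs@[19:16]=0xf ⇒ r15

ldr r15, cx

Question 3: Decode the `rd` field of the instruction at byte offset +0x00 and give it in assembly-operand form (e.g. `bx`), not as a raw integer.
bp

@+00  big-endian(06 65 58 aa) = 0x066558aa
  top 8b → 0x6 → subi [RI]
  [23:20] rd=6 = bp
  [19:0] imm=350378 = $350378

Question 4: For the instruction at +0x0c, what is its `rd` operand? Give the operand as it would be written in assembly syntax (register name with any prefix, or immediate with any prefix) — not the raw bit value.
@+0c  big-endian(36 32 8a 30) = 0x36328a30
  opcode bits[31:24]=0x36: cpi/RI
  rd: (w>>20)&0xf=0x3 → dx
  imm: (w>>0)&0xfffff=0x28a30 → $166448

dx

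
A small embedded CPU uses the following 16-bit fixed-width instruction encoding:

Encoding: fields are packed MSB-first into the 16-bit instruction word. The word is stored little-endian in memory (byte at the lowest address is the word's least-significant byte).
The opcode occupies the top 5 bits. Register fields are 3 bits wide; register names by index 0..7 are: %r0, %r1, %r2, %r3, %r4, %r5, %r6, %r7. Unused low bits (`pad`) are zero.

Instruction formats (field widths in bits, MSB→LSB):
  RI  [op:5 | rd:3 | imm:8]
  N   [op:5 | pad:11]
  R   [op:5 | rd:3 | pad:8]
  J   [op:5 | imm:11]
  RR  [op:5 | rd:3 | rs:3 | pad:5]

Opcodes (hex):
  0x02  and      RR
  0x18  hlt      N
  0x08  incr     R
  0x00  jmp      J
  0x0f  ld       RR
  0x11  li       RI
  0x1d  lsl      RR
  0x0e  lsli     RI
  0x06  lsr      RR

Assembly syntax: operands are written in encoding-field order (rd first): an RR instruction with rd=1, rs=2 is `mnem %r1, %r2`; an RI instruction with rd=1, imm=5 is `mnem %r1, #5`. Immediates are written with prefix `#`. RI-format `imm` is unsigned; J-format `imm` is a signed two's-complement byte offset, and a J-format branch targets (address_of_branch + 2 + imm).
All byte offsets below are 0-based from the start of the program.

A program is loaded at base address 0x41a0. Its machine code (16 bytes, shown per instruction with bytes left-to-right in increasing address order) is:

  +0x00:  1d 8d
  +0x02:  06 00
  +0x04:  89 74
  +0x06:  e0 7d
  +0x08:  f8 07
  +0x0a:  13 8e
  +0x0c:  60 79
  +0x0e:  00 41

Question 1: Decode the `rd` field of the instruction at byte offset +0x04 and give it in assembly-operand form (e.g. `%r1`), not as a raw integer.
@+04  little-endian(89 74) = 0x7489
  top 5b → 0xe → lsli [RI]
  rd@[10:8]=0x4 ⇒ %r4
  imm@[7:0]=0x89 ⇒ #137

%r4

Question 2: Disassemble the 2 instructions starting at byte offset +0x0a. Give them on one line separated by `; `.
[0a] 13 8e → 0x8e13
  top 5b → 0x11 → li [RI]
  rd: (w>>8)&0x7=0x6 → %r6
  imm: (w>>0)&0xff=0x13 → #19
[0c] 60 79 → 0x7960
  top 5b → 0xf → ld [RR]
  rd: (w>>8)&0x7=0x1 → %r1
  rs: (w>>5)&0x7=0x3 → %r3

li %r6, #19; ld %r1, %r3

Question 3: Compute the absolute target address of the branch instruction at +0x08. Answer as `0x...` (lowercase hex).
@+08  little-endian(f8 07) = 0x07f8
  top 5b → 0x0 → jmp [J]
  [10:0] imm=2040 (s11→-8) = #-8
  target = base 0x41a0 + off 0x08 + 2 + imm -8 = 0x41a2

0x41a2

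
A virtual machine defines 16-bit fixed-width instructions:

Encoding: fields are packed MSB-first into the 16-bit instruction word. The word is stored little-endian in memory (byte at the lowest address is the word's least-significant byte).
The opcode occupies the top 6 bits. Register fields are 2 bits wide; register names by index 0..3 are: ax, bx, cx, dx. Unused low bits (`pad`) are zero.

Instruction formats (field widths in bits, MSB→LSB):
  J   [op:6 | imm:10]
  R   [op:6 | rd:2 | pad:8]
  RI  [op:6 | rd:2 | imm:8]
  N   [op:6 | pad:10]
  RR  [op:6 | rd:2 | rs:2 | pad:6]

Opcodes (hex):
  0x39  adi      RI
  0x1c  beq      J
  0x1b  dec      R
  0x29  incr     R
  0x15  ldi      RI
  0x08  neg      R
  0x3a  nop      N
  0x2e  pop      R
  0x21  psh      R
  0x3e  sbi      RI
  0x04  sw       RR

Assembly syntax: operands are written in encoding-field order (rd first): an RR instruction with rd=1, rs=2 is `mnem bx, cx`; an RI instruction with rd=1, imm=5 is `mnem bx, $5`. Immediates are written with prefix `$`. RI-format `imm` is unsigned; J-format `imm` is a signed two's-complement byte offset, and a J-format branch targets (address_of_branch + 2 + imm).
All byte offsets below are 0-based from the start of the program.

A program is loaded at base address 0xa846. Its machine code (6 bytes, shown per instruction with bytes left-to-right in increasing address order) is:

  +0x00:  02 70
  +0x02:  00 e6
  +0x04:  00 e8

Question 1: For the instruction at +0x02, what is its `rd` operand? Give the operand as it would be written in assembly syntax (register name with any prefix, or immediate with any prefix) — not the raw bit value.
cx

off 0x02: read 00 e6 as little → 0xe600
  opcode bits[15:10]=0x39: adi/RI
  rd@[9:8]=0x2 ⇒ cx
  imm@[7:0]=0x0 ⇒ $0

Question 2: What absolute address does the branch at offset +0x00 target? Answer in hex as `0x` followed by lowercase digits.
off 0x00: read 02 70 as little → 0x7002
  top 6b → 0x1c → beq [J]
  [9:0] imm=2 = $2
  target = base 0xa846 + off 0x00 + 2 + imm 2 = 0xa84a

0xa84a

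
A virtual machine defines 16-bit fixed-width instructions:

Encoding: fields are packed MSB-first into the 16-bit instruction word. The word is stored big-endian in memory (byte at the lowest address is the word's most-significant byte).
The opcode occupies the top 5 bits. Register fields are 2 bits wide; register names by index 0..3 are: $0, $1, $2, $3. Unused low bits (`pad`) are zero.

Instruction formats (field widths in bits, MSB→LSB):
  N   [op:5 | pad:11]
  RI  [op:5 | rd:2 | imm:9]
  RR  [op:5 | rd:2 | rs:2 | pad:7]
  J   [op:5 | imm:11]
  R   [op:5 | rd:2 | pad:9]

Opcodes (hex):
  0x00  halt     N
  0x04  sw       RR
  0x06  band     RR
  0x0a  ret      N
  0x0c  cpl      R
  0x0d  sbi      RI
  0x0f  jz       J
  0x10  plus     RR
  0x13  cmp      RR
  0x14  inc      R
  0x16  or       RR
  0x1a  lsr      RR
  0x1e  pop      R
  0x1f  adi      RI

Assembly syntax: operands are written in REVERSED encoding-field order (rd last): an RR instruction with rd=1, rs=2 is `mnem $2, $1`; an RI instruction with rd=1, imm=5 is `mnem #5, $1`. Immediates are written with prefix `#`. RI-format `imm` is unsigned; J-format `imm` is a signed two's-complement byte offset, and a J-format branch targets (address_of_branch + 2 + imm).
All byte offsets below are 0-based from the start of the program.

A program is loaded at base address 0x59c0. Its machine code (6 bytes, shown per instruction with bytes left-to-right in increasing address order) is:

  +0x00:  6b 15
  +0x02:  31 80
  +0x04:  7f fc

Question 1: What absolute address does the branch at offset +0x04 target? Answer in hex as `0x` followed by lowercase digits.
0x59c2

off 0x04: read 7f fc as big → 0x7ffc
  top 5b → 0xf → jz [J]
  imm@[10:0]=0x7fc (s11→-4) ⇒ #-4
  target = base 0x59c0 + off 0x04 + 2 + imm -4 = 0x59c2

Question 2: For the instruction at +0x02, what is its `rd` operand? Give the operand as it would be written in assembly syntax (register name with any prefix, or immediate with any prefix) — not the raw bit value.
$0

+0x02: 31 80 ⇒ word 0x3180 (big)
  op=0x3180>>11=0x6 ⇒ band (RR)
  rd@[10:9]=0x0 ⇒ $0
  rs@[8:7]=0x3 ⇒ $3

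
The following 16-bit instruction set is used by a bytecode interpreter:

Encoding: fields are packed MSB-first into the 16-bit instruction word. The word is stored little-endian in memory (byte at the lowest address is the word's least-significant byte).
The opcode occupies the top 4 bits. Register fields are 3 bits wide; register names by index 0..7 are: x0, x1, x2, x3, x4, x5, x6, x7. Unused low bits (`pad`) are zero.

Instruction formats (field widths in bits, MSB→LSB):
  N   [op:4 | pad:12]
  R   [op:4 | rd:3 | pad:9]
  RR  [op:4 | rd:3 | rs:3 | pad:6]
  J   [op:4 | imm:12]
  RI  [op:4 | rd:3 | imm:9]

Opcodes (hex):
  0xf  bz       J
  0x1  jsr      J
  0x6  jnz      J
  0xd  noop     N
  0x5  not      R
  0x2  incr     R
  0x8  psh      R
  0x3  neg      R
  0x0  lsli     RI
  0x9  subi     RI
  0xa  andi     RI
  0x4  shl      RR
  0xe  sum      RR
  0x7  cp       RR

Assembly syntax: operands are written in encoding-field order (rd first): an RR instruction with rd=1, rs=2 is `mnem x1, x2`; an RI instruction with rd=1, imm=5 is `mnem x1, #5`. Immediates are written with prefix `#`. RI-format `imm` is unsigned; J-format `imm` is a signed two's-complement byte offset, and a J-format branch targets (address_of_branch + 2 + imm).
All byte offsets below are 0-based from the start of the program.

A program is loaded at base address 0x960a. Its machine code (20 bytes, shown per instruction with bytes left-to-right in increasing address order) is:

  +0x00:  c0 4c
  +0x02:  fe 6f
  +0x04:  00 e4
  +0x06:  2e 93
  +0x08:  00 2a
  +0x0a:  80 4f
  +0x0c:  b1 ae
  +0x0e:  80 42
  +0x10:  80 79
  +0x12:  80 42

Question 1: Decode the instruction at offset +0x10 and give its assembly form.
cp x4, x6

[10] 80 79 → 0x7980
  top 4b → 0x7 → cp [RR]
  [11:9] rd=4 = x4
  [8:6] rs=6 = x6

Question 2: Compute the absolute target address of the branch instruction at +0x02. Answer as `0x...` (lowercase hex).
0x960c

off 0x02: read fe 6f as little → 0x6ffe
  opcode bits[15:12]=0x6: jnz/J
  imm: (w>>0)&0xfff=0xffe (s12→-2) → #-2
  target = base 0x960a + off 0x02 + 2 + imm -2 = 0x960c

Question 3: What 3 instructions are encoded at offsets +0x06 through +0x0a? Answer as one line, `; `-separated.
subi x1, #302; incr x5; shl x7, x6

+0x06: 2e 93 ⇒ word 0x932e (little)
  op=0x932e>>12=0x9 ⇒ subi (RI)
  rd: (w>>9)&0x7=0x1 → x1
  imm: (w>>0)&0x1ff=0x12e → #302
+0x08: 00 2a ⇒ word 0x2a00 (little)
  op=0x2a00>>12=0x2 ⇒ incr (R)
  rd: (w>>9)&0x7=0x5 → x5
+0x0a: 80 4f ⇒ word 0x4f80 (little)
  op=0x4f80>>12=0x4 ⇒ shl (RR)
  rd: (w>>9)&0x7=0x7 → x7
  rs: (w>>6)&0x7=0x6 → x6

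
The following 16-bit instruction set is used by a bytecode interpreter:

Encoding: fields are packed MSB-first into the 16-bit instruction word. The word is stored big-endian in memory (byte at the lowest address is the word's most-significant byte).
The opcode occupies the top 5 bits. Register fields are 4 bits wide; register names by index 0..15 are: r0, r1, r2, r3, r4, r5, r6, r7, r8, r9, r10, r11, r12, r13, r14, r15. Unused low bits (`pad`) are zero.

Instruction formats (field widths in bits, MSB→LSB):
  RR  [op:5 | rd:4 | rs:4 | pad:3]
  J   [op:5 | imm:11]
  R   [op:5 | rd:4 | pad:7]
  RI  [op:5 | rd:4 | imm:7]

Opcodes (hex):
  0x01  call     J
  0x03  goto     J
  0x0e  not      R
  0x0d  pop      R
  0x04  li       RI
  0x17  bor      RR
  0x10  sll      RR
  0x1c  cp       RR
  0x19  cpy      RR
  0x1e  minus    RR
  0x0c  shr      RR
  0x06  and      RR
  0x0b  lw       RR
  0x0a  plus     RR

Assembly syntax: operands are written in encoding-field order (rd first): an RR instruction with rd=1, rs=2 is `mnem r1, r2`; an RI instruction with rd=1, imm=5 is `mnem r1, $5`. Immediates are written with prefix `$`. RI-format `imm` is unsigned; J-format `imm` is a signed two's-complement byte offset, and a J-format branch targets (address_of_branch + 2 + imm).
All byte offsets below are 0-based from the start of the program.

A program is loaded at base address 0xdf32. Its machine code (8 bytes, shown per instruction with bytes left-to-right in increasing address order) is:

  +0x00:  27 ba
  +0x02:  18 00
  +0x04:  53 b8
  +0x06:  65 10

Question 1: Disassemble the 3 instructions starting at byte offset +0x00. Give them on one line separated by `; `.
li r15, $58; goto $0; plus r7, r7

+0x00: 27 ba ⇒ word 0x27ba (big)
  top 5b → 0x4 → li [RI]
  rd: (w>>7)&0xf=0xf → r15
  imm: (w>>0)&0x7f=0x3a → $58
+0x02: 18 00 ⇒ word 0x1800 (big)
  top 5b → 0x3 → goto [J]
  imm: (w>>0)&0x7ff=0x0 → $0
+0x04: 53 b8 ⇒ word 0x53b8 (big)
  top 5b → 0xa → plus [RR]
  rd: (w>>7)&0xf=0x7 → r7
  rs: (w>>3)&0xf=0x7 → r7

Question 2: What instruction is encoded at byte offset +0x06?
+0x06: 65 10 ⇒ word 0x6510 (big)
  op=0x6510>>11=0xc ⇒ shr (RR)
  [10:7] rd=10 = r10
  [6:3] rs=2 = r2

shr r10, r2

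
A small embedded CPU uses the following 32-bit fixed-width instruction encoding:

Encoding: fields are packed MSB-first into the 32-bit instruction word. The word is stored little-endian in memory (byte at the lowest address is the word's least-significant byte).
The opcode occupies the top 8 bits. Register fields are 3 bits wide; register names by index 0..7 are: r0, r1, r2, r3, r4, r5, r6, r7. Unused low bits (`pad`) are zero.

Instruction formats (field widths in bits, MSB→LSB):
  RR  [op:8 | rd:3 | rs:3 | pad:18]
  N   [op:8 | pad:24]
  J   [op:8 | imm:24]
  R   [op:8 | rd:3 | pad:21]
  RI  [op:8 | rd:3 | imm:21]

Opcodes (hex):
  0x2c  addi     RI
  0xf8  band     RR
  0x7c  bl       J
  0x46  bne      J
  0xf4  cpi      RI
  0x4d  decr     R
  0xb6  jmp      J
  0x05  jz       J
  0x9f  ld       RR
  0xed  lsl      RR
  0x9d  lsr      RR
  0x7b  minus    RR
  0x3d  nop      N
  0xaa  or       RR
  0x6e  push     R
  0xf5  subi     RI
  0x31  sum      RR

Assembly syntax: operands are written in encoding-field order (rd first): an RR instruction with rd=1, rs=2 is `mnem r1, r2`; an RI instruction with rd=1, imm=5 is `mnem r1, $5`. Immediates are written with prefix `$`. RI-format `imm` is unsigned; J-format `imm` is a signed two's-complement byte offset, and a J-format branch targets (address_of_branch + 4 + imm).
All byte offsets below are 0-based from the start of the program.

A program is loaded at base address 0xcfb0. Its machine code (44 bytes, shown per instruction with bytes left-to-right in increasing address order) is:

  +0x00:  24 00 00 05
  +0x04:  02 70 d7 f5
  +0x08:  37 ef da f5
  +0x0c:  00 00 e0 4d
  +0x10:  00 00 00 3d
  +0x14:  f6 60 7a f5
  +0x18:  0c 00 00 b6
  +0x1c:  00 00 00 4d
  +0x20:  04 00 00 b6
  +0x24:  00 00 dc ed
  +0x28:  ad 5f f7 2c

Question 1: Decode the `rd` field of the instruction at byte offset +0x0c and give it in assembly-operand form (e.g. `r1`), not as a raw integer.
[0c] 00 00 e0 4d → 0x4de00000
  opcode bits[31:24]=0x4d: decr/R
  rd@[23:21]=0x7 ⇒ r7

r7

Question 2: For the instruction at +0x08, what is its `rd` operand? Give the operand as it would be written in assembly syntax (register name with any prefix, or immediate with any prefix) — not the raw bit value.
r6

+0x08: 37 ef da f5 ⇒ word 0xf5daef37 (little)
  opcode bits[31:24]=0xf5: subi/RI
  rd: (w>>21)&0x7=0x6 → r6
  imm: (w>>0)&0x1fffff=0x1aef37 → $1765175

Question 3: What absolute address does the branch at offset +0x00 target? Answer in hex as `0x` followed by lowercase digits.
0xcfd8

[00] 24 00 00 05 → 0x05000024
  top 8b → 0x5 → jz [J]
  imm: (w>>0)&0xffffff=0x24 → $36
  target = base 0xcfb0 + off 0x00 + 4 + imm 36 = 0xcfd8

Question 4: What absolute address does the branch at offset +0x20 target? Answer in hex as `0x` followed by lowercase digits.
0xcfd8

@+20  little-endian(04 00 00 b6) = 0xb6000004
  top 8b → 0xb6 → jmp [J]
  imm: (w>>0)&0xffffff=0x4 → $4
  target = base 0xcfb0 + off 0x20 + 4 + imm 4 = 0xcfd8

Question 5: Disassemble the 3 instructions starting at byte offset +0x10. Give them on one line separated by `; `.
off 0x10: read 00 00 00 3d as little → 0x3d000000
  opcode bits[31:24]=0x3d: nop/N
off 0x14: read f6 60 7a f5 as little → 0xf57a60f6
  opcode bits[31:24]=0xf5: subi/RI
  [23:21] rd=3 = r3
  [20:0] imm=1728758 = $1728758
off 0x18: read 0c 00 00 b6 as little → 0xb600000c
  opcode bits[31:24]=0xb6: jmp/J
  [23:0] imm=12 = $12

nop; subi r3, $1728758; jmp $12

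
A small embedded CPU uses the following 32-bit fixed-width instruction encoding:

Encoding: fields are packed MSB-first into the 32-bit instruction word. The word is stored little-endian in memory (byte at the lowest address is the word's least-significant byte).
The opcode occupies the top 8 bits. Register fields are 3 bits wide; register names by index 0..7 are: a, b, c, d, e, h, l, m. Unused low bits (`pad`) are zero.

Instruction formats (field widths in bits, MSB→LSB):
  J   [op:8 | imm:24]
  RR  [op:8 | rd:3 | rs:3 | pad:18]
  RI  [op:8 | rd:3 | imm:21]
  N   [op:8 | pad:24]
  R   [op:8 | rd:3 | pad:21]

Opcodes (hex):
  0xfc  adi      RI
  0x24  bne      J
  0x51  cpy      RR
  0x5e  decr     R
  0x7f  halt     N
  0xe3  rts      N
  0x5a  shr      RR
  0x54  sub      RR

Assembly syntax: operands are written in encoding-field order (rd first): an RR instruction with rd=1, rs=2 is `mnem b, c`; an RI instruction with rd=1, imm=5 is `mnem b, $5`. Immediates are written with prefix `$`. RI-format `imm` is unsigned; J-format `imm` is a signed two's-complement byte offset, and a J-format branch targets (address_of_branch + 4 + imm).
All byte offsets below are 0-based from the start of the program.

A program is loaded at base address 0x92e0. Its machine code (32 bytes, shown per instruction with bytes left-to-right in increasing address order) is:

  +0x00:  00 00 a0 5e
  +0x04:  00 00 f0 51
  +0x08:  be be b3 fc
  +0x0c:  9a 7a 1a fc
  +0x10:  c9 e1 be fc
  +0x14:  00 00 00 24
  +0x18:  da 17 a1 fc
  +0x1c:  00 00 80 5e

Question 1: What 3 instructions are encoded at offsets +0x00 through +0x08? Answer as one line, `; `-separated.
off 0x00: read 00 00 a0 5e as little → 0x5ea00000
  opcode bits[31:24]=0x5e: decr/R
  [23:21] rd=5 = h
off 0x04: read 00 00 f0 51 as little → 0x51f00000
  opcode bits[31:24]=0x51: cpy/RR
  [23:21] rd=7 = m
  [20:18] rs=4 = e
off 0x08: read be be b3 fc as little → 0xfcb3bebe
  opcode bits[31:24]=0xfc: adi/RI
  [23:21] rd=5 = h
  [20:0] imm=1294014 = $1294014

decr h; cpy m, e; adi h, $1294014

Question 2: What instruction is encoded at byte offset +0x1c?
@+1c  little-endian(00 00 80 5e) = 0x5e800000
  opcode bits[31:24]=0x5e: decr/R
  rd: (w>>21)&0x7=0x4 → e

decr e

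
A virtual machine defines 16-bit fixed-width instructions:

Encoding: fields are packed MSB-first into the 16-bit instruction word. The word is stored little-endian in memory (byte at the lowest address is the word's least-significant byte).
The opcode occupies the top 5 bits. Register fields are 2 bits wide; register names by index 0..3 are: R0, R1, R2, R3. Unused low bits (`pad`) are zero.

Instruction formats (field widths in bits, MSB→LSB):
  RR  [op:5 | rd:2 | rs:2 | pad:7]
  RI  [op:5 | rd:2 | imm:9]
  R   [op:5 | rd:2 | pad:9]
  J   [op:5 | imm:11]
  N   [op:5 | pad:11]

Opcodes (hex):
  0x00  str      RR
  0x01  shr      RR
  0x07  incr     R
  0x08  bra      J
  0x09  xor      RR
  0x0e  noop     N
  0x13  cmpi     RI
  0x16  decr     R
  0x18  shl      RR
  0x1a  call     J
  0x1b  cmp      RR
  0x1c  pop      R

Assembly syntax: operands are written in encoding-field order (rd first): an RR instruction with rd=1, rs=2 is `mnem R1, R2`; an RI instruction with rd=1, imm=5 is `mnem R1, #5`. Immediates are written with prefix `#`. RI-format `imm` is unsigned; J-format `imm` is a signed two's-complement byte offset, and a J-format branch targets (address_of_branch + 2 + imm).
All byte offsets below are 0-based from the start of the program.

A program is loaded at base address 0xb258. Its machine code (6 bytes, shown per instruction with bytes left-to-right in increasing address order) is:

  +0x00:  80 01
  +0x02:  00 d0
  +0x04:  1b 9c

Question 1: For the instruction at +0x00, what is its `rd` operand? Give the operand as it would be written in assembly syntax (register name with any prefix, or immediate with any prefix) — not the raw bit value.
R0

@+00  little-endian(80 01) = 0x0180
  opcode bits[15:11]=0x0: str/RR
  [10:9] rd=0 = R0
  [8:7] rs=3 = R3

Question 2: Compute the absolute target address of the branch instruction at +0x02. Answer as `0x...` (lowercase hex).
+0x02: 00 d0 ⇒ word 0xd000 (little)
  top 5b → 0x1a → call [J]
  [10:0] imm=0 = #0
  target = base 0xb258 + off 0x02 + 2 + imm 0 = 0xb25c

0xb25c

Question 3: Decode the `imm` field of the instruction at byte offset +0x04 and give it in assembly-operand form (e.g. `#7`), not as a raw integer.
#27

off 0x04: read 1b 9c as little → 0x9c1b
  op=0x9c1b>>11=0x13 ⇒ cmpi (RI)
  rd: (w>>9)&0x3=0x2 → R2
  imm: (w>>0)&0x1ff=0x1b → #27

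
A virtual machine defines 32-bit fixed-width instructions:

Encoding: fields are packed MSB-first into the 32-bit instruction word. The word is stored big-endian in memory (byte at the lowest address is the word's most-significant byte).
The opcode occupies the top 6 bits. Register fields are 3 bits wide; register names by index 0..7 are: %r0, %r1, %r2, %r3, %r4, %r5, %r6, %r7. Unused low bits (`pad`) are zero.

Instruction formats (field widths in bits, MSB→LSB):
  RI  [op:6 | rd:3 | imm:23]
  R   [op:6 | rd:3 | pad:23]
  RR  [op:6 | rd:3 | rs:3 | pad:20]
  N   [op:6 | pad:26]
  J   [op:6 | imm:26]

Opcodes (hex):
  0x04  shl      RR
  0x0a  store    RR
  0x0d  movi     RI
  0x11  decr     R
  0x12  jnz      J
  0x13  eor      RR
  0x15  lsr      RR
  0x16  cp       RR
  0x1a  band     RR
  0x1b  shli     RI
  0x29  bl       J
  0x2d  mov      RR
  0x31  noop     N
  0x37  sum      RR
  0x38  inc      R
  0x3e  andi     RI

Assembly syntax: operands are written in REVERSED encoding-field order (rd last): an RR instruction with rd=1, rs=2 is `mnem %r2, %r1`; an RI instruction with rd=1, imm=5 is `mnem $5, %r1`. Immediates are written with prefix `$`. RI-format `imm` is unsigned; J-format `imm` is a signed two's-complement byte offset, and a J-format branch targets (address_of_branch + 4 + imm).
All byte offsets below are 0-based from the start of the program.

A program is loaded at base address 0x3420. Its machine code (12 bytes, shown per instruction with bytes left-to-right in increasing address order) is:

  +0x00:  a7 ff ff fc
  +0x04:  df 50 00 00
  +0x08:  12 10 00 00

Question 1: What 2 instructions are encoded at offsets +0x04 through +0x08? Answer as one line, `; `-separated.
sum %r5, %r6; shl %r1, %r4

+0x04: df 50 00 00 ⇒ word 0xdf500000 (big)
  top 6b → 0x37 → sum [RR]
  rd@[25:23]=0x6 ⇒ %r6
  rs@[22:20]=0x5 ⇒ %r5
+0x08: 12 10 00 00 ⇒ word 0x12100000 (big)
  top 6b → 0x4 → shl [RR]
  rd@[25:23]=0x4 ⇒ %r4
  rs@[22:20]=0x1 ⇒ %r1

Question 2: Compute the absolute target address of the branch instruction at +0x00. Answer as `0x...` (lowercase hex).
@+00  big-endian(a7 ff ff fc) = 0xa7fffffc
  top 6b → 0x29 → bl [J]
  [25:0] imm=67108860 (s26→-4) = $-4
  target = base 0x3420 + off 0x00 + 4 + imm -4 = 0x3420

0x3420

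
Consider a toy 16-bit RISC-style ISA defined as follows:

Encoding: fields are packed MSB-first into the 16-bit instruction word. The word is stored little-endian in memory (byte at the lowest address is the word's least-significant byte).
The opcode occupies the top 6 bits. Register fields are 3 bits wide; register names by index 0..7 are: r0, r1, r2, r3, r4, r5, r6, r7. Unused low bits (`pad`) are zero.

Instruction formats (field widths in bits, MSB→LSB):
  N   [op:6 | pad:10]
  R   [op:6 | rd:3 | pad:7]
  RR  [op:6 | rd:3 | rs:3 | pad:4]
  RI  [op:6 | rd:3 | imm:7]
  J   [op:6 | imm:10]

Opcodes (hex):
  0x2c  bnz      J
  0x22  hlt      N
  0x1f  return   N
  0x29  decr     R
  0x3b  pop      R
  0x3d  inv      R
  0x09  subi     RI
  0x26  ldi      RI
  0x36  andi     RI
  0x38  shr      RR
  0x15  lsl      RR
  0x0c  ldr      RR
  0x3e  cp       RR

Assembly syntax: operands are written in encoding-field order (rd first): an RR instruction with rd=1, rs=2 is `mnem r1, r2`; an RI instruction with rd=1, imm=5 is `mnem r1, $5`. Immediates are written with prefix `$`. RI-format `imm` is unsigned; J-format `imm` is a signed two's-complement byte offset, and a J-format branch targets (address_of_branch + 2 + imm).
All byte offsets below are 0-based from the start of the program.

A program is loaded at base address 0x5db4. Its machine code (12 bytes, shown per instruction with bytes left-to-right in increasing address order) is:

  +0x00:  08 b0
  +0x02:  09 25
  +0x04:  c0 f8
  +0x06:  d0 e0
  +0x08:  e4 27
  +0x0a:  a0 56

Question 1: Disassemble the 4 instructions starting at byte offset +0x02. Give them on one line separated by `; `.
subi r2, $9; cp r1, r4; shr r1, r5; subi r7, $100

[02] 09 25 → 0x2509
  top 6b → 0x9 → subi [RI]
  rd: (w>>7)&0x7=0x2 → r2
  imm: (w>>0)&0x7f=0x9 → $9
[04] c0 f8 → 0xf8c0
  top 6b → 0x3e → cp [RR]
  rd: (w>>7)&0x7=0x1 → r1
  rs: (w>>4)&0x7=0x4 → r4
[06] d0 e0 → 0xe0d0
  top 6b → 0x38 → shr [RR]
  rd: (w>>7)&0x7=0x1 → r1
  rs: (w>>4)&0x7=0x5 → r5
[08] e4 27 → 0x27e4
  top 6b → 0x9 → subi [RI]
  rd: (w>>7)&0x7=0x7 → r7
  imm: (w>>0)&0x7f=0x64 → $100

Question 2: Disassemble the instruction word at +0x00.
+0x00: 08 b0 ⇒ word 0xb008 (little)
  opcode bits[15:10]=0x2c: bnz/J
  imm@[9:0]=0x8 ⇒ $8

bnz $8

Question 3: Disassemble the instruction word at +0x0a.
+0x0a: a0 56 ⇒ word 0x56a0 (little)
  op=0x56a0>>10=0x15 ⇒ lsl (RR)
  rd: (w>>7)&0x7=0x5 → r5
  rs: (w>>4)&0x7=0x2 → r2

lsl r5, r2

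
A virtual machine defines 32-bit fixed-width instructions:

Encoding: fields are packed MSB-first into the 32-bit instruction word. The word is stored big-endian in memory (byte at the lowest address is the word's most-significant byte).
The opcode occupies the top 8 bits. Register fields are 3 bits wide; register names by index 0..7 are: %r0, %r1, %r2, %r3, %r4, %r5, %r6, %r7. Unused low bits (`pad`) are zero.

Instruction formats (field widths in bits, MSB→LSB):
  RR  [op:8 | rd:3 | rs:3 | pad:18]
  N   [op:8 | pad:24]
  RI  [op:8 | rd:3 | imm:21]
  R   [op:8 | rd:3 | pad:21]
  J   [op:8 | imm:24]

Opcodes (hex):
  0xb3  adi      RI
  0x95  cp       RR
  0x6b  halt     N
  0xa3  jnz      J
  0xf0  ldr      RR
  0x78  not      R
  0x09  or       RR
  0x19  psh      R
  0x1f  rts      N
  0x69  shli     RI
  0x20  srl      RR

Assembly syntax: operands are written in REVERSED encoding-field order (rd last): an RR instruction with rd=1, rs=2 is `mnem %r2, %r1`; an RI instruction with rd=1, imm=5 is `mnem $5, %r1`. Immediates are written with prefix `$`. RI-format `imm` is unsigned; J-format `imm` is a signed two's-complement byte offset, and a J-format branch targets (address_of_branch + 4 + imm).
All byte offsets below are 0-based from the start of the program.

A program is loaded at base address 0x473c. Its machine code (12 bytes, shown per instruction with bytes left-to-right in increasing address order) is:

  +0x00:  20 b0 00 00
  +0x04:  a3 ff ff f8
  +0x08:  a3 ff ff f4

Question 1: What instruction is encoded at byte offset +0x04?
jnz $-8

off 0x04: read a3 ff ff f8 as big → 0xa3fffff8
  opcode bits[31:24]=0xa3: jnz/J
  [23:0] imm=16777208 (s24→-8) = $-8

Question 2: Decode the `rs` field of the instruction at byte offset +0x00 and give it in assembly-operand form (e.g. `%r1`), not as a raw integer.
+0x00: 20 b0 00 00 ⇒ word 0x20b00000 (big)
  opcode bits[31:24]=0x20: srl/RR
  rd: (w>>21)&0x7=0x5 → %r5
  rs: (w>>18)&0x7=0x4 → %r4

%r4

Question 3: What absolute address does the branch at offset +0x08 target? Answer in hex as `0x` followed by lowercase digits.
0x473c

@+08  big-endian(a3 ff ff f4) = 0xa3fffff4
  opcode bits[31:24]=0xa3: jnz/J
  imm: (w>>0)&0xffffff=0xfffff4 (s24→-12) → $-12
  target = base 0x473c + off 0x08 + 4 + imm -12 = 0x473c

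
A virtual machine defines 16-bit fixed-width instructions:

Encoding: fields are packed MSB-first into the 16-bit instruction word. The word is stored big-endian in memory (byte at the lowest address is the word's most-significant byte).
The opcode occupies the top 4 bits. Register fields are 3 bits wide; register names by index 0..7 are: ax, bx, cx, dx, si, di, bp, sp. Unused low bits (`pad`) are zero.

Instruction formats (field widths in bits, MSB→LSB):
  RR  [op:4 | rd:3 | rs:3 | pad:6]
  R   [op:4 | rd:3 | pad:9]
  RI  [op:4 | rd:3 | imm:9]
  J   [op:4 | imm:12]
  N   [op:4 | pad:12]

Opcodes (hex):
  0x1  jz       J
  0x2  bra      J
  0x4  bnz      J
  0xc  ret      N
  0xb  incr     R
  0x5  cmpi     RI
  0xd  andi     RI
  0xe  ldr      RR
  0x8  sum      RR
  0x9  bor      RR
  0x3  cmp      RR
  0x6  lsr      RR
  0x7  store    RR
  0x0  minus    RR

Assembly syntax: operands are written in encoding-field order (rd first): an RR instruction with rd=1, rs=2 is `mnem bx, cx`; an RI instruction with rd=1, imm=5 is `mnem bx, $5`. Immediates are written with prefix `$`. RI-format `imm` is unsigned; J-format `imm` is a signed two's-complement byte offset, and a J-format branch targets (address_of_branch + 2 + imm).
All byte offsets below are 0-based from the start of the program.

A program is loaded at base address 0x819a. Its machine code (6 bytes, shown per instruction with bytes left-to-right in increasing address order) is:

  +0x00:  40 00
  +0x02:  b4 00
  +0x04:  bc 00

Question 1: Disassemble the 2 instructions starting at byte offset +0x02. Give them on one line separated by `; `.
[02] b4 00 → 0xb400
  opcode bits[15:12]=0xb: incr/R
  [11:9] rd=2 = cx
[04] bc 00 → 0xbc00
  opcode bits[15:12]=0xb: incr/R
  [11:9] rd=6 = bp

incr cx; incr bp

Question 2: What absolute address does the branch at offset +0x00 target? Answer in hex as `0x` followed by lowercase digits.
0x819c

+0x00: 40 00 ⇒ word 0x4000 (big)
  op=0x4000>>12=0x4 ⇒ bnz (J)
  imm: (w>>0)&0xfff=0x0 → $0
  target = base 0x819a + off 0x00 + 2 + imm 0 = 0x819c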